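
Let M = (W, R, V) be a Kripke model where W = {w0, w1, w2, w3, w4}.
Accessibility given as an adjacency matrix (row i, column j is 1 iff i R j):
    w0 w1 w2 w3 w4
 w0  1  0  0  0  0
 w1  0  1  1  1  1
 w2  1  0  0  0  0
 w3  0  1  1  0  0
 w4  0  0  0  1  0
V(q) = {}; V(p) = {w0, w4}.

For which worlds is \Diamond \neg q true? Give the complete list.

Recall that \Diamond ψ holds at a world iff ψ holds at some accessible world.
Let φ = \Diamond \neg q. Evaluate φ at each world:
  w0 (successors {w0}): φ is true.
  w1 (successors {w1, w2, w3, w4}): φ is true.
  w2 (successors {w0}): φ is true.
  w3 (successors {w1, w2}): φ is true.
  w4 (successors {w3}): φ is true.
For instance, at w1:
  At w1: \Diamond \neg q requires \neg q at some successor in {w1, w2, w3, w4}.
    \neg q holds at w1, so \Diamond \neg q is true at w1.
Satisfying worlds: {w0, w1, w2, w3, w4}

w0, w1, w2, w3, w4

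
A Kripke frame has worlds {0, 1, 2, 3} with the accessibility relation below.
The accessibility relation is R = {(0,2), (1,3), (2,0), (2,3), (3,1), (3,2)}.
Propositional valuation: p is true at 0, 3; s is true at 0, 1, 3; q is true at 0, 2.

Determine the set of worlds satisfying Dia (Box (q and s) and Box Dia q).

Let φ = Dia (Box (q and s) and Box Dia q). Evaluate φ at each world:
  0 (successors {2}): φ is false.
  1 (successors {3}): φ is false.
  2 (successors {0, 3}): φ is false.
  3 (successors {1, 2}): φ is false.
For instance, at 0:
  At 0: Dia (Box (q and s) and Box Dia q) requires Box (q and s) and Box Dia q at some successor in {2}.
    At 2: Box (q and s) and Box Dia q is false.
  So Dia (Box (q and s) and Box Dia q) is false at 0.
Satisfying worlds: none.

none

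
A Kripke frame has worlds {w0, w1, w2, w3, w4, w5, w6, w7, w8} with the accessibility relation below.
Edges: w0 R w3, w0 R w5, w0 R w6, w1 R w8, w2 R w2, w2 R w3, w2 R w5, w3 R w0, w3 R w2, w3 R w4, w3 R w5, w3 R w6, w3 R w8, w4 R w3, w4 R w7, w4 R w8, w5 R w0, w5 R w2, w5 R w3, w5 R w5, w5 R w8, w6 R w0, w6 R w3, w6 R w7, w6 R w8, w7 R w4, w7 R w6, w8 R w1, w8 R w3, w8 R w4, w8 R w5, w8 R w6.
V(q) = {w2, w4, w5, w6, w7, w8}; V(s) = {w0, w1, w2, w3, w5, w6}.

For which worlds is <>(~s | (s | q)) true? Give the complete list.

w0, w1, w2, w3, w4, w5, w6, w7, w8

Let φ = <>(~s | (s | q)). Evaluate φ at each world:
  w0 (successors {w3, w5, w6}): φ is true.
  w1 (successors {w8}): φ is true.
  w2 (successors {w2, w3, w5}): φ is true.
  w3 (successors {w0, w2, w4, w5, w6, w8}): φ is true.
  w4 (successors {w3, w7, w8}): φ is true.
  w5 (successors {w0, w2, w3, w5, w8}): φ is true.
  w6 (successors {w0, w3, w7, w8}): φ is true.
  w7 (successors {w4, w6}): φ is true.
  w8 (successors {w1, w3, w4, w5, w6}): φ is true.
For instance, at w1:
  At w1: <>(~s | (s | q)) requires ~s | (s | q) at some successor in {w8}.
    ~s | (s | q) holds at w8, so <>(~s | (s | q)) is true at w1.
Satisfying worlds: {w0, w1, w2, w3, w4, w5, w6, w7, w8}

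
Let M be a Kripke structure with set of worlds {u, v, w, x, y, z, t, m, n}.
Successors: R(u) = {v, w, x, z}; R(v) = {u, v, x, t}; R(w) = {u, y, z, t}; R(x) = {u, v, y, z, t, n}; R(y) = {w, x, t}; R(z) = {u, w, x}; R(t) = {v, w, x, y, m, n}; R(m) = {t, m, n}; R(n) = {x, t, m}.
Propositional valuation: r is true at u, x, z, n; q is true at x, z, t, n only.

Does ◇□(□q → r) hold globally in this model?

Yes

Let φ = ◇□(□q → r). Evaluate φ at each world:
  u (successors {v, w, x, z}): φ is true.
  v (successors {u, v, x, t}): φ is true.
  w (successors {u, y, z, t}): φ is true.
  x (successors {u, v, y, z, t, n}): φ is true.
  y (successors {w, x, t}): φ is true.
  z (successors {u, w, x}): φ is true.
  t (successors {v, w, x, y, m, n}): φ is true.
  m (successors {t, m, n}): φ is true.
  n (successors {x, t, m}): φ is true.
For instance, at m:
  At m: ◇□(□q → r) requires □(□q → r) at some successor in {t, m, n}.
    □(□q → r) holds at t, so ◇□(□q → r) is true at m.
      At t: □(□q → r) requires □q → r at every successor {v, w, x, y, m, n}.
        At v: □q → r is true.
        At w: □q → r is true.
        At x: □q → r is true.
        At y: □q → r is true.
        At m: □q → r is true.
        At n: □q → r is true.
      So □(□q → r) is true at t.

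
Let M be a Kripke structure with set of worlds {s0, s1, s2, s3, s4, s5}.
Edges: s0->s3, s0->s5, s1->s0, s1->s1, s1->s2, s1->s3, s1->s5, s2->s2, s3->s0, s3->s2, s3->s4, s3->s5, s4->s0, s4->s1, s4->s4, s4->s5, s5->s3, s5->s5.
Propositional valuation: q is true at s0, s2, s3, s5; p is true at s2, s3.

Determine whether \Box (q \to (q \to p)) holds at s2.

At s2: \Box (q \to (q \to p)) requires q \to (q \to p) at every successor {s2}.
  At s2: q \to (q \to p) is true.
So \Box (q \to (q \to p)) is true at s2.

Yes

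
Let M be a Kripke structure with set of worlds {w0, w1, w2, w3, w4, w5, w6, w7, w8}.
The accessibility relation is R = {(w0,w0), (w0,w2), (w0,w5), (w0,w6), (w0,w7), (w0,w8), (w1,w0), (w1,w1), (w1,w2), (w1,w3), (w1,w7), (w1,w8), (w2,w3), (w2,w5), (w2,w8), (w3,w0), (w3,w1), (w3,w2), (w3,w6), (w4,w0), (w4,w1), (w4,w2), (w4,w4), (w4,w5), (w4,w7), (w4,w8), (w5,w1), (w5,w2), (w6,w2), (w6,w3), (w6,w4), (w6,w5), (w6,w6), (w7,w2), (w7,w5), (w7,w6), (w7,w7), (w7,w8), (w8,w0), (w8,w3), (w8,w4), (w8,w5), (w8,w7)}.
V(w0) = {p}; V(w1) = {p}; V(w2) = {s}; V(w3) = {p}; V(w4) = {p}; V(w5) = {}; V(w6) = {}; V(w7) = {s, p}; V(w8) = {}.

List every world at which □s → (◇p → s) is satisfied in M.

Let φ = □s → (◇p → s). Evaluate φ at each world:
  w0 (successors {w0, w2, w5, w6, w7, w8}): φ is true.
  w1 (successors {w0, w1, w2, w3, w7, w8}): φ is true.
  w2 (successors {w3, w5, w8}): φ is true.
  w3 (successors {w0, w1, w2, w6}): φ is true.
  w4 (successors {w0, w1, w2, w4, w5, w7, w8}): φ is true.
  w5 (successors {w1, w2}): φ is true.
  w6 (successors {w2, w3, w4, w5, w6}): φ is true.
  w7 (successors {w2, w5, w6, w7, w8}): φ is true.
  w8 (successors {w0, w3, w4, w5, w7}): φ is true.
For instance, at w7:
  At w7: □s is false, ◇p → s is true, so □s → (◇p → s) is true.
    At w7: □s requires s at every successor {w2, w5, w6, w7, w8}.
      s fails at w5, so □s is false at w7.
    At w7: ◇p is true, s is true, so ◇p → s is true.
      At w7: ◇p requires p at some successor in {w2, w5, w6, w7, w8}.
        p holds at w7, so ◇p is true at w7.
Satisfying worlds: {w0, w1, w2, w3, w4, w5, w6, w7, w8}

w0, w1, w2, w3, w4, w5, w6, w7, w8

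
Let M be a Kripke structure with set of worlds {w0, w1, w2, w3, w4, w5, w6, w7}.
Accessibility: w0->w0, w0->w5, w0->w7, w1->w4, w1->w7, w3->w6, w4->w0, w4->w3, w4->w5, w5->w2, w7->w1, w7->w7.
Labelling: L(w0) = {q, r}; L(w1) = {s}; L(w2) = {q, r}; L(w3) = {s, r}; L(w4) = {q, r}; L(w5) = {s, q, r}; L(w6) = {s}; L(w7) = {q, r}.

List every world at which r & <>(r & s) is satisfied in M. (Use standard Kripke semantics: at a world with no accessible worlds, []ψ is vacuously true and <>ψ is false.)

w0, w4

Let φ = r & <>(r & s). Evaluate φ at each world:
  w0 (successors {w0, w5, w7}): φ is true.
  w1 (successors {w4, w7}): φ is false.
  w2 (successors ∅): φ is false.
  w3 (successors {w6}): φ is false.
  w4 (successors {w0, w3, w5}): φ is true.
  w5 (successors {w2}): φ is false.
  w6 (successors ∅): φ is false.
  w7 (successors {w1, w7}): φ is false.
For instance, at w0:
  At w0: r is true, <>(r & s) is true, so r & <>(r & s) is true.
    At w0: <>(r & s) requires r & s at some successor in {w0, w5, w7}.
      r & s holds at w5, so <>(r & s) is true at w0.
Satisfying worlds: {w0, w4}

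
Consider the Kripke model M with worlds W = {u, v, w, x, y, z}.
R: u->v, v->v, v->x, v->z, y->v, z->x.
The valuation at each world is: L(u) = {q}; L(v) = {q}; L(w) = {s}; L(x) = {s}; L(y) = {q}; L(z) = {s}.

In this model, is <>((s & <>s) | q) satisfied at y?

At y: <>((s & <>s) | q) requires (s & <>s) | q at some successor in {v}.
  (s & <>s) | q holds at v, so <>((s & <>s) | q) is true at y.
    At v: s & <>s is false, q is true, so (s & <>s) | q is true.
      At v: s is false, <>s is true, so s & <>s is false.

Yes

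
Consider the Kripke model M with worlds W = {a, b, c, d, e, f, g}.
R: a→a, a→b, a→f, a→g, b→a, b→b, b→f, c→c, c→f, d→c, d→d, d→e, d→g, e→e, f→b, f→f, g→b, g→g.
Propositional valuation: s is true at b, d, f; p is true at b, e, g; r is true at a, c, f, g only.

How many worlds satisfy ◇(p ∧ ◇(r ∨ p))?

Let φ = ◇(p ∧ ◇(r ∨ p)). Evaluate φ at each world:
  a (successors {a, b, f, g}): φ is true.
  b (successors {a, b, f}): φ is true.
  c (successors {c, f}): φ is false.
  d (successors {c, d, e, g}): φ is true.
  e (successors {e}): φ is true.
  f (successors {b, f}): φ is true.
  g (successors {b, g}): φ is true.
For instance, at g:
  At g: ◇(p ∧ ◇(r ∨ p)) requires p ∧ ◇(r ∨ p) at some successor in {b, g}.
    p ∧ ◇(r ∨ p) holds at b, so ◇(p ∧ ◇(r ∨ p)) is true at g.
      At b: p is true, ◇(r ∨ p) is true, so p ∧ ◇(r ∨ p) is true.
Satisfying worlds: {a, b, d, e, f, g}

6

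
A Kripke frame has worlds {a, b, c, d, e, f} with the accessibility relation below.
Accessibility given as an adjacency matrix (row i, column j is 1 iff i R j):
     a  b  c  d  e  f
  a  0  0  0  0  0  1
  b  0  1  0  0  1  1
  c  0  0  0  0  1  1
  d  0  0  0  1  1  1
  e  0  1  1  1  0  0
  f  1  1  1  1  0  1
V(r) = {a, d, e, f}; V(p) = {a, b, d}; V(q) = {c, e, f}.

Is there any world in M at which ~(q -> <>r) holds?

No

Let φ = ~(q -> <>r). Evaluate φ at each world:
  a (successors {f}): φ is false.
  b (successors {b, e, f}): φ is false.
  c (successors {e, f}): φ is false.
  d (successors {d, e, f}): φ is false.
  e (successors {b, c, d}): φ is false.
  f (successors {a, b, c, d, f}): φ is false.
For instance, at e:
  At e: q -> <>r is true, so ~(q -> <>r) is false.
    At e: q is true, <>r is true, so q -> <>r is true.
      At e: <>r requires r at some successor in {b, c, d}.
        r holds at d, so <>r is true at e.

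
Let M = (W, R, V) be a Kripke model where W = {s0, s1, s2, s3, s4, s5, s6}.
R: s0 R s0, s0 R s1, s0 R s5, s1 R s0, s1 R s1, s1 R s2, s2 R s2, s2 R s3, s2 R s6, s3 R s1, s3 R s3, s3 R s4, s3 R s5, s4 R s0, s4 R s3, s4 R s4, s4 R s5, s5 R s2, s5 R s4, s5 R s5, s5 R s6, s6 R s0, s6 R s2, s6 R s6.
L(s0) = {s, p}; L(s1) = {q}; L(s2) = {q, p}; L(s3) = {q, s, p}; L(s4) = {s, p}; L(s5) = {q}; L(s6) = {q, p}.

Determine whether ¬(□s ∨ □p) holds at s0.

Recall that □ψ holds at a world iff ψ holds at every accessible world, and ◇ψ holds iff ψ holds at some accessible world.
At s0: □s ∨ □p is false, so ¬(□s ∨ □p) is true.
  At s0: □s is false, □p is false, so □s ∨ □p is false.
    At s0: □s requires s at every successor {s0, s1, s5}.
      s fails at s1, so □s is false at s0.
    At s0: □p requires p at every successor {s0, s1, s5}.
      p fails at s1, so □p is false at s0.

Yes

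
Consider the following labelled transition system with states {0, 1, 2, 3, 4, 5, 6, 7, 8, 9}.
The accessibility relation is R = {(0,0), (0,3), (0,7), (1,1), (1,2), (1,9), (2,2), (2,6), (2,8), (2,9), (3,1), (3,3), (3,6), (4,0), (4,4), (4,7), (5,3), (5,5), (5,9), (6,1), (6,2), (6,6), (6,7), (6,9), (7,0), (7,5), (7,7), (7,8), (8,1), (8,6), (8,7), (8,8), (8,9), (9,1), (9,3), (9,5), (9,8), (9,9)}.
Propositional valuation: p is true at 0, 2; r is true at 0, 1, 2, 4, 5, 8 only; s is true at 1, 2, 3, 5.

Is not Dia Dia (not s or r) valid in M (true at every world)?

No

Let φ = not Dia Dia (not s or r). Evaluate φ at each world:
  0 (successors {0, 3, 7}): φ is false.
  1 (successors {1, 2, 9}): φ is false.
  2 (successors {2, 6, 8, 9}): φ is false.
  3 (successors {1, 3, 6}): φ is false.
  4 (successors {0, 4, 7}): φ is false.
  5 (successors {3, 5, 9}): φ is false.
  6 (successors {1, 2, 6, 7, 9}): φ is false.
  7 (successors {0, 5, 7, 8}): φ is false.
  8 (successors {1, 6, 7, 8, 9}): φ is false.
  9 (successors {1, 3, 5, 8, 9}): φ is false.
Detail at 0 (counterexample):
  At 0: Dia Dia (not s or r) is true, so not Dia Dia (not s or r) is false.
    At 0: Dia Dia (not s or r) requires Dia (not s or r) at some successor in {0, 3, 7}.
      Dia (not s or r) holds at 0, so Dia Dia (not s or r) is true at 0.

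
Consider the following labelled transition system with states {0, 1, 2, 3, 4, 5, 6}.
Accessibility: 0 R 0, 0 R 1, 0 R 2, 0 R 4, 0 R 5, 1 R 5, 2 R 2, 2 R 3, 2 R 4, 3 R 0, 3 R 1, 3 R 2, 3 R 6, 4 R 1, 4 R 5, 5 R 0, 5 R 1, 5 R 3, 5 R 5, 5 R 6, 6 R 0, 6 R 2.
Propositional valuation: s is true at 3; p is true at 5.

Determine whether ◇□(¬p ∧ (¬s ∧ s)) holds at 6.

No

Recall that □ψ holds at a world iff ψ holds at every accessible world, and ◇ψ holds iff ψ holds at some accessible world.
At 6: ◇□(¬p ∧ (¬s ∧ s)) requires □(¬p ∧ (¬s ∧ s)) at some successor in {0, 2}.
  At 0: □(¬p ∧ (¬s ∧ s)) is false.
  At 2: □(¬p ∧ (¬s ∧ s)) is false.
So ◇□(¬p ∧ (¬s ∧ s)) is false at 6.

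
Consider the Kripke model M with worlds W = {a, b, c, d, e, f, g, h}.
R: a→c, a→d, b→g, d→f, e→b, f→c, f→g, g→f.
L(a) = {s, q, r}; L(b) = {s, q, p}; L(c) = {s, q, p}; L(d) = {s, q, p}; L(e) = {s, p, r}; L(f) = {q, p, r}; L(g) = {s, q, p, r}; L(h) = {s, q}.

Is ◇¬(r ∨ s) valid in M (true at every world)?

No

Let φ = ◇¬(r ∨ s). Evaluate φ at each world:
  a (successors {c, d}): φ is false.
  b (successors {g}): φ is false.
  c (successors ∅): φ is false.
  d (successors {f}): φ is false.
  e (successors {b}): φ is false.
  f (successors {c, g}): φ is false.
  g (successors {f}): φ is false.
  h (successors ∅): φ is false.
Detail at a (counterexample):
  At a: ◇¬(r ∨ s) requires ¬(r ∨ s) at some successor in {c, d}.
    At c: ¬(r ∨ s) is false.
    At d: ¬(r ∨ s) is false.
  So ◇¬(r ∨ s) is false at a.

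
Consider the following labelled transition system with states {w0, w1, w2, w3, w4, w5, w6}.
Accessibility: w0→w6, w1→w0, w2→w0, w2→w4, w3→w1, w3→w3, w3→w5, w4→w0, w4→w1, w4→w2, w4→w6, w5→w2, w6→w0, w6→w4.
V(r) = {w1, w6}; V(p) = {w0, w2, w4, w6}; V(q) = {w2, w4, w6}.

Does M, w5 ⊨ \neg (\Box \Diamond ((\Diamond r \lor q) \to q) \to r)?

Recall that \Box ψ holds at a world iff ψ holds at every accessible world, and \Diamond ψ holds iff ψ holds at some accessible world.
At w5: \Box \Diamond ((\Diamond r \lor q) \to q) \to r is false, so \neg (\Box \Diamond ((\Diamond r \lor q) \to q) \to r) is true.
  At w5: \Box \Diamond ((\Diamond r \lor q) \to q) is true, r is false, so \Box \Diamond ((\Diamond r \lor q) \to q) \to r is false.
    At w5: \Box \Diamond ((\Diamond r \lor q) \to q) requires \Diamond ((\Diamond r \lor q) \to q) at every successor {w2}.
      At w2: \Diamond ((\Diamond r \lor q) \to q) is true.
    So \Box \Diamond ((\Diamond r \lor q) \to q) is true at w5.

Yes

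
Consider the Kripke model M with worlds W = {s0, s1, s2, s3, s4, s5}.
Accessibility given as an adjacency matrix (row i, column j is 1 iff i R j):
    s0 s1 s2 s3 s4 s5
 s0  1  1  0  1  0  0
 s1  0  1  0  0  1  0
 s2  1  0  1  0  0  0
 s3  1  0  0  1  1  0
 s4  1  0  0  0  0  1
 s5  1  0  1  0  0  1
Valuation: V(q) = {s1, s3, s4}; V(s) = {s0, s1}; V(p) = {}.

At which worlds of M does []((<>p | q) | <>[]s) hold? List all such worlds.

Let φ = []((<>p | q) | <>[]s). Evaluate φ at each world:
  s0 (successors {s0, s1, s3}): φ is false.
  s1 (successors {s1, s4}): φ is true.
  s2 (successors {s0, s2}): φ is false.
  s3 (successors {s0, s3, s4}): φ is false.
  s4 (successors {s0, s5}): φ is false.
  s5 (successors {s0, s2, s5}): φ is false.
For instance, at s4:
  At s4: []((<>p | q) | <>[]s) requires (<>p | q) | <>[]s at every successor {s0, s5}.
    (<>p | q) | <>[]s fails at s0, so []((<>p | q) | <>[]s) is false at s4.
      At s0: <>p | q is false, <>[]s is false, so (<>p | q) | <>[]s is false.
Satisfying worlds: {s1}

s1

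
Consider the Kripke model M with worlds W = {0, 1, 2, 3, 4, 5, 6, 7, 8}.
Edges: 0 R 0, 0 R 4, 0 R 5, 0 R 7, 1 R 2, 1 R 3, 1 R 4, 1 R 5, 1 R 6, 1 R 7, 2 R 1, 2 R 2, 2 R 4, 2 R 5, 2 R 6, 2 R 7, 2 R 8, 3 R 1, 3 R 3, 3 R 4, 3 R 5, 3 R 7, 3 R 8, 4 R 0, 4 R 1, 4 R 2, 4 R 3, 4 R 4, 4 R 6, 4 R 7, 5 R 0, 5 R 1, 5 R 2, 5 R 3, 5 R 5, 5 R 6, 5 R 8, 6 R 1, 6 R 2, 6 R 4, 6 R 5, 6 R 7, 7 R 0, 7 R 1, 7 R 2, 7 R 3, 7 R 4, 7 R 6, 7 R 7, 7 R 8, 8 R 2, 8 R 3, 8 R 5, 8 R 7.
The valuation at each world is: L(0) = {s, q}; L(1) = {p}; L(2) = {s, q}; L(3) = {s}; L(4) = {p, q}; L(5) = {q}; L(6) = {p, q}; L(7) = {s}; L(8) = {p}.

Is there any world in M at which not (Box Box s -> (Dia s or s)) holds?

No

Let φ = not (Box Box s -> (Dia s or s)). Evaluate φ at each world:
  0 (successors {0, 4, 5, 7}): φ is false.
  1 (successors {2, 3, 4, 5, 6, 7}): φ is false.
  2 (successors {1, 2, 4, 5, 6, 7, 8}): φ is false.
  3 (successors {1, 3, 4, 5, 7, 8}): φ is false.
  4 (successors {0, 1, 2, 3, 4, 6, 7}): φ is false.
  5 (successors {0, 1, 2, 3, 5, 6, 8}): φ is false.
  6 (successors {1, 2, 4, 5, 7}): φ is false.
  7 (successors {0, 1, 2, 3, 4, 6, 7, 8}): φ is false.
  8 (successors {2, 3, 5, 7}): φ is false.
For instance, at 5:
  At 5: Box Box s -> (Dia s or s) is true, so not (Box Box s -> (Dia s or s)) is false.
    At 5: Box Box s is false, Dia s or s is true, so Box Box s -> (Dia s or s) is true.
      At 5: Box Box s requires Box s at every successor {0, 1, 2, 3, 5, 6, 8}.
        Box s fails at 0, so Box Box s is false at 5.
      At 5: Dia s is true, s is false, so Dia s or s is true.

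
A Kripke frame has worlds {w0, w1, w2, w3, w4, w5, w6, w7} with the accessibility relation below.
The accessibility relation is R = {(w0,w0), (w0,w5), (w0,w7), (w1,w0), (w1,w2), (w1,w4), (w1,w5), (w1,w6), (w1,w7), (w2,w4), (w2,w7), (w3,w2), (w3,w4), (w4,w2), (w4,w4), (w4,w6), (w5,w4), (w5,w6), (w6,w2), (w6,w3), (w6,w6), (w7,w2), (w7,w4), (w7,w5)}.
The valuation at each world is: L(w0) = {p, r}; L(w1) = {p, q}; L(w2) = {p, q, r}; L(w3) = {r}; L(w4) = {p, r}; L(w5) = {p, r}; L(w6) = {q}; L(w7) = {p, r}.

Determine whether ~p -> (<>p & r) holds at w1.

Yes

Recall that <>ψ holds at a world iff ψ holds at some accessible world.
At w1: ~p is false, <>p & r is false, so ~p -> (<>p & r) is true.
  At w1: <>p is true, r is false, so <>p & r is false.
    At w1: <>p requires p at some successor in {w0, w2, w4, w5, w6, w7}.
      p holds at w0, so <>p is true at w1.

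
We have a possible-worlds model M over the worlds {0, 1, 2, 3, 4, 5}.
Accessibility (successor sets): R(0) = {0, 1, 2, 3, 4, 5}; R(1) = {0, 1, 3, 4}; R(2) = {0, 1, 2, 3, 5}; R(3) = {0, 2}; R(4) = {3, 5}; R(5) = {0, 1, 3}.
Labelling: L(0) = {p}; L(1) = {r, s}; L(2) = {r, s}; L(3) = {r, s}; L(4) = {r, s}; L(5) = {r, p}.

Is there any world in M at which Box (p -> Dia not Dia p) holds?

No

Recall that Box ψ holds at a world iff ψ holds at every accessible world, and Dia ψ holds iff ψ holds at some accessible world.
Let φ = Box (p -> Dia not Dia p). Evaluate φ at each world:
  0 (successors {0, 1, 2, 3, 4, 5}): φ is false.
  1 (successors {0, 1, 3, 4}): φ is false.
  2 (successors {0, 1, 2, 3, 5}): φ is false.
  3 (successors {0, 2}): φ is false.
  4 (successors {3, 5}): φ is false.
  5 (successors {0, 1, 3}): φ is false.
For instance, at 0:
  At 0: Box (p -> Dia not Dia p) requires p -> Dia not Dia p at every successor {0, 1, 2, 3, 4, 5}.
    p -> Dia not Dia p fails at 0, so Box (p -> Dia not Dia p) is false at 0.
      At 0: p is true, Dia not Dia p is false, so p -> Dia not Dia p is false.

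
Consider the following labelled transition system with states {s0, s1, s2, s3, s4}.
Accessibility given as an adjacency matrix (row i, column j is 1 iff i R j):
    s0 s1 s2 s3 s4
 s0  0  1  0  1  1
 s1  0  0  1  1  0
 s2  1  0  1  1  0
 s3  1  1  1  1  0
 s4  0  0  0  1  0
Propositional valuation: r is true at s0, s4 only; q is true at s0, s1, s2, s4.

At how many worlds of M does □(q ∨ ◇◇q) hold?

5

Recall that □ψ holds at a world iff ψ holds at every accessible world, and ◇ψ holds iff ψ holds at some accessible world.
Let φ = □(q ∨ ◇◇q). Evaluate φ at each world:
  s0 (successors {s1, s3, s4}): φ is true.
  s1 (successors {s2, s3}): φ is true.
  s2 (successors {s0, s2, s3}): φ is true.
  s3 (successors {s0, s1, s2, s3}): φ is true.
  s4 (successors {s3}): φ is true.
For instance, at s3:
  At s3: □(q ∨ ◇◇q) requires q ∨ ◇◇q at every successor {s0, s1, s2, s3}.
    At s0: q ∨ ◇◇q is true.
    At s1: q ∨ ◇◇q is true.
    At s2: q ∨ ◇◇q is true.
    At s3: q ∨ ◇◇q is true.
  So □(q ∨ ◇◇q) is true at s3.
Satisfying worlds: {s0, s1, s2, s3, s4}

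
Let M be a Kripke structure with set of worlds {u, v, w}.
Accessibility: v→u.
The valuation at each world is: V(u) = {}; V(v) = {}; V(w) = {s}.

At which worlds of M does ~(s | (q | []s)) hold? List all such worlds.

Let φ = ~(s | (q | []s)). Evaluate φ at each world:
  u (successors ∅): φ is false.
  v (successors {u}): φ is true.
  w (successors ∅): φ is false.
For instance, at v:
  At v: s | (q | []s) is false, so ~(s | (q | []s)) is true.
    At v: s is false, q | []s is false, so s | (q | []s) is false.
      At v: q is false, []s is false, so q | []s is false.
Satisfying worlds: {v}

v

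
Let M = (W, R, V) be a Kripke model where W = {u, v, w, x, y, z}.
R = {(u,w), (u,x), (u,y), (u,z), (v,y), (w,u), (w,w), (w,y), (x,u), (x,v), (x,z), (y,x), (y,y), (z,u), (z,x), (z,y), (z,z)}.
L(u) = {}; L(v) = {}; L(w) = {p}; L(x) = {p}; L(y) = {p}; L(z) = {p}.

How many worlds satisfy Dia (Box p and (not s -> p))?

5

Let φ = Dia (Box p and (not s -> p)). Evaluate φ at each world:
  u (successors {w, x, y, z}): φ is true.
  v (successors {y}): φ is true.
  w (successors {u, w, y}): φ is true.
  x (successors {u, v, z}): φ is false.
  y (successors {x, y}): φ is true.
  z (successors {u, x, y, z}): φ is true.
For instance, at w:
  At w: Dia (Box p and (not s -> p)) requires Box p and (not s -> p) at some successor in {u, w, y}.
    Box p and (not s -> p) holds at y, so Dia (Box p and (not s -> p)) is true at w.
      At y: Box p is true, not s -> p is true, so Box p and (not s -> p) is true.
Satisfying worlds: {u, v, w, y, z}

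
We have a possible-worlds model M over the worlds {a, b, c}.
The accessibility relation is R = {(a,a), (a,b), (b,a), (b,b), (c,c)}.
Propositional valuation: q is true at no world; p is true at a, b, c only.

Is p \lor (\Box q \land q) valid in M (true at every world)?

Yes

Let φ = p \lor (\Box q \land q). Evaluate φ at each world:
  a (successors {a, b}): φ is true.
  b (successors {a, b}): φ is true.
  c (successors {c}): φ is true.
For instance, at c:
  At c: p is true, \Box q \land q is false, so p \lor (\Box q \land q) is true.
    At c: \Box q is false, q is false, so \Box q \land q is false.
      At c: \Box q requires q at every successor {c}.
        q fails at c, so \Box q is false at c.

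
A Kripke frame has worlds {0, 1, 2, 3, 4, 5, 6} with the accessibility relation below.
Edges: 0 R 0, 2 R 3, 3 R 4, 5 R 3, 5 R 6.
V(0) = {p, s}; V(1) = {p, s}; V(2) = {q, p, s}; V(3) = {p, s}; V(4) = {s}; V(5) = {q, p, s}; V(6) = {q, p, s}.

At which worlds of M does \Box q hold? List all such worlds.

1, 4, 6

Let φ = \Box q. Evaluate φ at each world:
  0 (successors {0}): φ is false.
  1 (successors ∅): φ is true.
  2 (successors {3}): φ is false.
  3 (successors {4}): φ is false.
  4 (successors ∅): φ is true.
  5 (successors {3, 6}): φ is false.
  6 (successors ∅): φ is true.
For instance, at 3:
  At 3: \Box q requires q at every successor {4}.
    q fails at 4, so \Box q is false at 3.
Satisfying worlds: {1, 4, 6}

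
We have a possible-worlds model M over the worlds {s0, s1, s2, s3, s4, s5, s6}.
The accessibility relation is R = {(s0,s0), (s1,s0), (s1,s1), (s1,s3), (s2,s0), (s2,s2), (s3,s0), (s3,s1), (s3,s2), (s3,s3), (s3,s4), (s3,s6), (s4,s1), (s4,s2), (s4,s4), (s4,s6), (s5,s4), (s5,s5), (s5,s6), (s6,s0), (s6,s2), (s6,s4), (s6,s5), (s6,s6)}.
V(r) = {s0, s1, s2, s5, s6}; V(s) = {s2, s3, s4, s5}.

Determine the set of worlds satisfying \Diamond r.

Let φ = \Diamond r. Evaluate φ at each world:
  s0 (successors {s0}): φ is true.
  s1 (successors {s0, s1, s3}): φ is true.
  s2 (successors {s0, s2}): φ is true.
  s3 (successors {s0, s1, s2, s3, s4, s6}): φ is true.
  s4 (successors {s1, s2, s4, s6}): φ is true.
  s5 (successors {s4, s5, s6}): φ is true.
  s6 (successors {s0, s2, s4, s5, s6}): φ is true.
For instance, at s1:
  At s1: \Diamond r requires r at some successor in {s0, s1, s3}.
    r holds at s0, so \Diamond r is true at s1.
Satisfying worlds: {s0, s1, s2, s3, s4, s5, s6}

s0, s1, s2, s3, s4, s5, s6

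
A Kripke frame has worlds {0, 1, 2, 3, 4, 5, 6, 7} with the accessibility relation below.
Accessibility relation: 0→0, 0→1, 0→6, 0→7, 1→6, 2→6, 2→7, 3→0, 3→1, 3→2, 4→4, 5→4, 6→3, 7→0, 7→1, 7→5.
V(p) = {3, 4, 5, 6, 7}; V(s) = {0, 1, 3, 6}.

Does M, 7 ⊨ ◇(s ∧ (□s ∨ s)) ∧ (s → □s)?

At 7: ◇(s ∧ (□s ∨ s)) is true, s → □s is true, so ◇(s ∧ (□s ∨ s)) ∧ (s → □s) is true.
  At 7: ◇(s ∧ (□s ∨ s)) requires s ∧ (□s ∨ s) at some successor in {0, 1, 5}.
    s ∧ (□s ∨ s) holds at 0, so ◇(s ∧ (□s ∨ s)) is true at 7.
      At 0: s is true, □s ∨ s is true, so s ∧ (□s ∨ s) is true.
  At 7: s is false, □s is false, so s → □s is true.
    At 7: □s requires s at every successor {0, 1, 5}.
      s fails at 5, so □s is false at 7.

Yes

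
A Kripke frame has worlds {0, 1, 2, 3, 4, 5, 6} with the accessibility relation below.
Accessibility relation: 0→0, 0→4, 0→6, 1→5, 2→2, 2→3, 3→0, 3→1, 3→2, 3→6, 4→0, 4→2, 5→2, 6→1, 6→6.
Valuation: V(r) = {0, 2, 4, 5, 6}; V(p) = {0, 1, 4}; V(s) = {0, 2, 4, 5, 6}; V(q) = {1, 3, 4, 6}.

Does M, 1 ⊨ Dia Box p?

No

At 1: Dia Box p requires Box p at some successor in {5}.
  At 5: Box p is false.
So Dia Box p is false at 1.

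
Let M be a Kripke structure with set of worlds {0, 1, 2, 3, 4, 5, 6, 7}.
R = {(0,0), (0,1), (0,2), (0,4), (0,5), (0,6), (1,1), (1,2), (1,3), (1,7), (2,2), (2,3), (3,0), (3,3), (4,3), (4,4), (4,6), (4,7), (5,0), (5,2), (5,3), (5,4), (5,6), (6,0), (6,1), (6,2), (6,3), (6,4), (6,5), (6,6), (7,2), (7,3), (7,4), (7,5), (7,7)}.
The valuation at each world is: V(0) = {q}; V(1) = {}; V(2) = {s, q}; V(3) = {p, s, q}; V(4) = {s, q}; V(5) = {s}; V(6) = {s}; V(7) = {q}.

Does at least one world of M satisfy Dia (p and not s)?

Let φ = Dia (p and not s). Evaluate φ at each world:
  0 (successors {0, 1, 2, 4, 5, 6}): φ is false.
  1 (successors {1, 2, 3, 7}): φ is false.
  2 (successors {2, 3}): φ is false.
  3 (successors {0, 3}): φ is false.
  4 (successors {3, 4, 6, 7}): φ is false.
  5 (successors {0, 2, 3, 4, 6}): φ is false.
  6 (successors {0, 1, 2, 3, 4, 5, 6}): φ is false.
  7 (successors {2, 3, 4, 5, 7}): φ is false.
For instance, at 6:
  At 6: Dia (p and not s) requires p and not s at some successor in {0, 1, 2, 3, 4, 5, 6}.
    At 0: p and not s is false.
    At 1: p and not s is false.
    At 2: p and not s is false.
    At 3: p and not s is false.
    At 4: p and not s is false.
    At 5: p and not s is false.
    At 6: p and not s is false.
  So Dia (p and not s) is false at 6.

No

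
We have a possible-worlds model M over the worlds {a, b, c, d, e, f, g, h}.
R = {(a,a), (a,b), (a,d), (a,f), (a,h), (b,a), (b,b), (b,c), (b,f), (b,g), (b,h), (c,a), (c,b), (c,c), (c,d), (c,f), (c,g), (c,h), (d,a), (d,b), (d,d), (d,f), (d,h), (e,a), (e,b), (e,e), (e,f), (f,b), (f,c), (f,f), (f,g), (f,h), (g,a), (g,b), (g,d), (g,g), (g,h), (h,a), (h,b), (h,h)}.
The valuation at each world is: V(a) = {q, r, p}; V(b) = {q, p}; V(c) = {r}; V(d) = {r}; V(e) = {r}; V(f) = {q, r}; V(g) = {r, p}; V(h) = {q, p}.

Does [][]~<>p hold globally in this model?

No

Let φ = [][]~<>p. Evaluate φ at each world:
  a (successors {a, b, d, f, h}): φ is false.
  b (successors {a, b, c, f, g, h}): φ is false.
  c (successors {a, b, c, d, f, g, h}): φ is false.
  d (successors {a, b, d, f, h}): φ is false.
  e (successors {a, b, e, f}): φ is false.
  f (successors {b, c, f, g, h}): φ is false.
  g (successors {a, b, d, g, h}): φ is false.
  h (successors {a, b, h}): φ is false.
Detail at a (counterexample):
  At a: [][]~<>p requires []~<>p at every successor {a, b, d, f, h}.
    []~<>p fails at a, so [][]~<>p is false at a.
      At a: []~<>p requires ~<>p at every successor {a, b, d, f, h}.
        ~<>p fails at a, so []~<>p is false at a.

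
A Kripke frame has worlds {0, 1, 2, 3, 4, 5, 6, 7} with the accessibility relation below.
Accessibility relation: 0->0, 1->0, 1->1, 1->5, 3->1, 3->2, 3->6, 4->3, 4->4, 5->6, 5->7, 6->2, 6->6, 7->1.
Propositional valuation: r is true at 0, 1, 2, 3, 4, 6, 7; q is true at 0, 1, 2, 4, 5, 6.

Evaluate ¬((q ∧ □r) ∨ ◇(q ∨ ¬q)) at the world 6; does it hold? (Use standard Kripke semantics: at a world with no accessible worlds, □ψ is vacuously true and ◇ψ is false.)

At 6: (q ∧ □r) ∨ ◇(q ∨ ¬q) is true, so ¬((q ∧ □r) ∨ ◇(q ∨ ¬q)) is false.
  At 6: q ∧ □r is true, ◇(q ∨ ¬q) is true, so (q ∧ □r) ∨ ◇(q ∨ ¬q) is true.
    At 6: q is true, □r is true, so q ∧ □r is true.
      At 6: □r requires r at every successor {2, 6}.
        At 2: r is true.
        At 6: r is true.
      So □r is true at 6.
    At 6: ◇(q ∨ ¬q) requires q ∨ ¬q at some successor in {2, 6}.
      q ∨ ¬q holds at 2, so ◇(q ∨ ¬q) is true at 6.

No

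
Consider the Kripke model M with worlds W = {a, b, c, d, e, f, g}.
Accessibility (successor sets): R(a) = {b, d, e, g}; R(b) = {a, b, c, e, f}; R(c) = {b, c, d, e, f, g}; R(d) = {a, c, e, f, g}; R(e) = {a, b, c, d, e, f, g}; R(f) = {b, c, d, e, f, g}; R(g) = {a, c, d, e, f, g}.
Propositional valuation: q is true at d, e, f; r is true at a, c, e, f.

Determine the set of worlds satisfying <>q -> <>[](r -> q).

b, d, e, g

Let φ = <>q -> <>[](r -> q). Evaluate φ at each world:
  a (successors {b, d, e, g}): φ is false.
  b (successors {a, b, c, e, f}): φ is true.
  c (successors {b, c, d, e, f, g}): φ is false.
  d (successors {a, c, e, f, g}): φ is true.
  e (successors {a, b, c, d, e, f, g}): φ is true.
  f (successors {b, c, d, e, f, g}): φ is false.
  g (successors {a, c, d, e, f, g}): φ is true.
For instance, at g:
  At g: <>q is true, <>[](r -> q) is true, so <>q -> <>[](r -> q) is true.
    At g: <>q requires q at some successor in {a, c, d, e, f, g}.
      q holds at d, so <>q is true at g.
    At g: <>[](r -> q) requires [](r -> q) at some successor in {a, c, d, e, f, g}.
      [](r -> q) holds at a, so <>[](r -> q) is true at g.
Satisfying worlds: {b, d, e, g}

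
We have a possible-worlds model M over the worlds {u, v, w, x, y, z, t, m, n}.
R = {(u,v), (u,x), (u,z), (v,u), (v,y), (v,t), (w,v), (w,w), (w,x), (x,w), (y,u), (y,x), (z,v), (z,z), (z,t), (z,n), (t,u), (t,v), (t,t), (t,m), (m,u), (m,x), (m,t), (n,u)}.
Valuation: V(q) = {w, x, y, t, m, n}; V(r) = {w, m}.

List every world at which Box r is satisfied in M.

Let φ = Box r. Evaluate φ at each world:
  u (successors {v, x, z}): φ is false.
  v (successors {u, y, t}): φ is false.
  w (successors {v, w, x}): φ is false.
  x (successors {w}): φ is true.
  y (successors {u, x}): φ is false.
  z (successors {v, z, t, n}): φ is false.
  t (successors {u, v, t, m}): φ is false.
  m (successors {u, x, t}): φ is false.
  n (successors {u}): φ is false.
For instance, at y:
  At y: Box r requires r at every successor {u, x}.
    r fails at u, so Box r is false at y.
Satisfying worlds: {x}

x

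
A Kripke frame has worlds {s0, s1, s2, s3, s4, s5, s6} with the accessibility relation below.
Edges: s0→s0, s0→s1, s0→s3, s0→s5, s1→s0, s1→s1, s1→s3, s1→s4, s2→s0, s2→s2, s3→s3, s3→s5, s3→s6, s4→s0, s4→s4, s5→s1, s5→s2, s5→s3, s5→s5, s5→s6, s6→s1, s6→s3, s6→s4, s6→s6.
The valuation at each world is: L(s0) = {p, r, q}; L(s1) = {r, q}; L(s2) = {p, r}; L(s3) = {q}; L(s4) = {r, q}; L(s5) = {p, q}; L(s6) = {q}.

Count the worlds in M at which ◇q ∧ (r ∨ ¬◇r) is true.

Let φ = ◇q ∧ (r ∨ ¬◇r). Evaluate φ at each world:
  s0 (successors {s0, s1, s3, s5}): φ is true.
  s1 (successors {s0, s1, s3, s4}): φ is true.
  s2 (successors {s0, s2}): φ is true.
  s3 (successors {s3, s5, s6}): φ is true.
  s4 (successors {s0, s4}): φ is true.
  s5 (successors {s1, s2, s3, s5, s6}): φ is false.
  s6 (successors {s1, s3, s4, s6}): φ is false.
For instance, at s3:
  At s3: ◇q is true, r ∨ ¬◇r is true, so ◇q ∧ (r ∨ ¬◇r) is true.
    At s3: ◇q requires q at some successor in {s3, s5, s6}.
      q holds at s3, so ◇q is true at s3.
    At s3: r is false, ¬◇r is true, so r ∨ ¬◇r is true.
      At s3: ◇r is false, so ¬◇r is true.
Satisfying worlds: {s0, s1, s2, s3, s4}

5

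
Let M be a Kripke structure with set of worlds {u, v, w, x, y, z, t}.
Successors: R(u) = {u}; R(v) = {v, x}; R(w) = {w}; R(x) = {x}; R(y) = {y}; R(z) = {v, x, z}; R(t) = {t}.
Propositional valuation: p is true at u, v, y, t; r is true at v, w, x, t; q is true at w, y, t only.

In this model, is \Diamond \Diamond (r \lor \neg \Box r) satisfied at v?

At v: \Diamond \Diamond (r \lor \neg \Box r) requires \Diamond (r \lor \neg \Box r) at some successor in {v, x}.
  \Diamond (r \lor \neg \Box r) holds at v, so \Diamond \Diamond (r \lor \neg \Box r) is true at v.
    At v: \Diamond (r \lor \neg \Box r) requires r \lor \neg \Box r at some successor in {v, x}.
      r \lor \neg \Box r holds at v, so \Diamond (r \lor \neg \Box r) is true at v.

Yes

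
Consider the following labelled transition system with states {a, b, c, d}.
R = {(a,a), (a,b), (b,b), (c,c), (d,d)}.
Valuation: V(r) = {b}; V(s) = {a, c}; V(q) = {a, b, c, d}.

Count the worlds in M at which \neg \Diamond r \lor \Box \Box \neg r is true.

Recall that \Box ψ holds at a world iff ψ holds at every accessible world, and \Diamond ψ holds iff ψ holds at some accessible world.
Let φ = \neg \Diamond r \lor \Box \Box \neg r. Evaluate φ at each world:
  a (successors {a, b}): φ is false.
  b (successors {b}): φ is false.
  c (successors {c}): φ is true.
  d (successors {d}): φ is true.
For instance, at c:
  At c: \neg \Diamond r is true, \Box \Box \neg r is true, so \neg \Diamond r \lor \Box \Box \neg r is true.
    At c: \Diamond r is false, so \neg \Diamond r is true.
      At c: \Diamond r requires r at some successor in {c}.
        At c: r is false.
      So \Diamond r is false at c.
    At c: \Box \Box \neg r requires \Box \neg r at every successor {c}.
      At c: \Box \neg r is true.
    So \Box \Box \neg r is true at c.
Satisfying worlds: {c, d}

2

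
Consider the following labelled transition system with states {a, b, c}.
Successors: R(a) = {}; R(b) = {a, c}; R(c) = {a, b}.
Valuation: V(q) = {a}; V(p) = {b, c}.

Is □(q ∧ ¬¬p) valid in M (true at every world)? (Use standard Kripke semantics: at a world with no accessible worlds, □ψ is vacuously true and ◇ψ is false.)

Let φ = □(q ∧ ¬¬p). Evaluate φ at each world:
  a (successors ∅): φ is true.
  b (successors {a, c}): φ is false.
  c (successors {a, b}): φ is false.
Detail at b (counterexample):
  At b: □(q ∧ ¬¬p) requires q ∧ ¬¬p at every successor {a, c}.
    q ∧ ¬¬p fails at a, so □(q ∧ ¬¬p) is false at b.

No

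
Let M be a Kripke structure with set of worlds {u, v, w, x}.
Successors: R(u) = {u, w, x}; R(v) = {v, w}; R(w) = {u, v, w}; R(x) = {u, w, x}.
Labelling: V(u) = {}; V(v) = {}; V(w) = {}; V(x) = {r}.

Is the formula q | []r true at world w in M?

No

Recall that []ψ holds at a world iff ψ holds at every accessible world, and <>ψ holds iff ψ holds at some accessible world.
At w: q is false, []r is false, so q | []r is false.
  At w: []r requires r at every successor {u, v, w}.
    r fails at u, so []r is false at w.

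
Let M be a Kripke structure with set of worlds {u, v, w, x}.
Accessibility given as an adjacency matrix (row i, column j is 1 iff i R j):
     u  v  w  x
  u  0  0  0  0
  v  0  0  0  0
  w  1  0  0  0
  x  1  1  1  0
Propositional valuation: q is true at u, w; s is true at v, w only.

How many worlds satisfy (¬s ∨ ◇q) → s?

2

Recall that ◇ψ holds at a world iff ψ holds at some accessible world.
Let φ = (¬s ∨ ◇q) → s. Evaluate φ at each world:
  u (successors ∅): φ is false.
  v (successors ∅): φ is true.
  w (successors {u}): φ is true.
  x (successors {u, v, w}): φ is false.
For instance, at w:
  At w: ¬s ∨ ◇q is true, s is true, so (¬s ∨ ◇q) → s is true.
    At w: ¬s is false, ◇q is true, so ¬s ∨ ◇q is true.
      At w: ◇q requires q at some successor in {u}.
        q holds at u, so ◇q is true at w.
Satisfying worlds: {v, w}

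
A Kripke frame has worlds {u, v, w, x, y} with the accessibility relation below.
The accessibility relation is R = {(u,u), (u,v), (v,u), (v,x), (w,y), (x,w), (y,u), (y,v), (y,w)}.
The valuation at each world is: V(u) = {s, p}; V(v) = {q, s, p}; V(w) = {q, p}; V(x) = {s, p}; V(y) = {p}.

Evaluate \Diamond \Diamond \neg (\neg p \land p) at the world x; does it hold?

At x: \Diamond \Diamond \neg (\neg p \land p) requires \Diamond \neg (\neg p \land p) at some successor in {w}.
  \Diamond \neg (\neg p \land p) holds at w, so \Diamond \Diamond \neg (\neg p \land p) is true at x.
    At w: \Diamond \neg (\neg p \land p) requires \neg (\neg p \land p) at some successor in {y}.
      \neg (\neg p \land p) holds at y, so \Diamond \neg (\neg p \land p) is true at w.

Yes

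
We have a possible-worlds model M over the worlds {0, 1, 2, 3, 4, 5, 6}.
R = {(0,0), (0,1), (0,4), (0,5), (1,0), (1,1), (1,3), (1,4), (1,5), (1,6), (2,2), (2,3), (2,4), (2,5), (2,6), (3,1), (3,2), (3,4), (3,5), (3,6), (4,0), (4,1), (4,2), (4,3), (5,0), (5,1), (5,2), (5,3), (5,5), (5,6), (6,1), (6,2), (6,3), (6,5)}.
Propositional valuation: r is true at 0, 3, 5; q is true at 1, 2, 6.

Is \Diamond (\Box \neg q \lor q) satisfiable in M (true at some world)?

Yes

Let φ = \Diamond (\Box \neg q \lor q). Evaluate φ at each world:
  0 (successors {0, 1, 4, 5}): φ is true.
  1 (successors {0, 1, 3, 4, 5, 6}): φ is true.
  2 (successors {2, 3, 4, 5, 6}): φ is true.
  3 (successors {1, 2, 4, 5, 6}): φ is true.
  4 (successors {0, 1, 2, 3}): φ is true.
  5 (successors {0, 1, 2, 3, 5, 6}): φ is true.
  6 (successors {1, 2, 3, 5}): φ is true.
Detail at 0 (witness):
  At 0: \Diamond (\Box \neg q \lor q) requires \Box \neg q \lor q at some successor in {0, 1, 4, 5}.
    \Box \neg q \lor q holds at 1, so \Diamond (\Box \neg q \lor q) is true at 0.
      At 1: \Box \neg q is false, q is true, so \Box \neg q \lor q is true.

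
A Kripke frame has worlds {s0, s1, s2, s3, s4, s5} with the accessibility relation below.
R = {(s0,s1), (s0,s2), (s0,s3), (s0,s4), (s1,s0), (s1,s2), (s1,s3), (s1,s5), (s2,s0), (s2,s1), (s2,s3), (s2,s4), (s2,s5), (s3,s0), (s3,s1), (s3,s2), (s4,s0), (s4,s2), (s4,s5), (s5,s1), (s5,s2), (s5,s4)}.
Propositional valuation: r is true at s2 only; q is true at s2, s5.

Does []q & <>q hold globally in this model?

No

Recall that []ψ holds at a world iff ψ holds at every accessible world, and <>ψ holds iff ψ holds at some accessible world.
Let φ = []q & <>q. Evaluate φ at each world:
  s0 (successors {s1, s2, s3, s4}): φ is false.
  s1 (successors {s0, s2, s3, s5}): φ is false.
  s2 (successors {s0, s1, s3, s4, s5}): φ is false.
  s3 (successors {s0, s1, s2}): φ is false.
  s4 (successors {s0, s2, s5}): φ is false.
  s5 (successors {s1, s2, s4}): φ is false.
Detail at s0 (counterexample):
  At s0: []q is false, <>q is true, so []q & <>q is false.
    At s0: []q requires q at every successor {s1, s2, s3, s4}.
      q fails at s1, so []q is false at s0.
    At s0: <>q requires q at some successor in {s1, s2, s3, s4}.
      q holds at s2, so <>q is true at s0.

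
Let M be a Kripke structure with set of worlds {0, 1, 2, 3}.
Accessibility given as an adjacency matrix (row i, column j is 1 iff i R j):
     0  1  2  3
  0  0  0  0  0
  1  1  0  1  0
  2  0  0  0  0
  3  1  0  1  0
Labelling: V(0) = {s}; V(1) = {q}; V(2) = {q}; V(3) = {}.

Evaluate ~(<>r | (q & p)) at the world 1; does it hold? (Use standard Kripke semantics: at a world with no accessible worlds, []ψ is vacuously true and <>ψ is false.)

Recall that <>ψ holds at a world iff ψ holds at some accessible world.
At 1: <>r | (q & p) is false, so ~(<>r | (q & p)) is true.
  At 1: <>r is false, q & p is false, so <>r | (q & p) is false.
    At 1: <>r requires r at some successor in {0, 2}.
      At 0: r is false.
      At 2: r is false.
    So <>r is false at 1.

Yes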